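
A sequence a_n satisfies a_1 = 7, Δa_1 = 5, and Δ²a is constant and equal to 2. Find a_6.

52

Build the table forward from the leading diagonal:
Second differences: 2, 2, 2, 2, 2, 2
First differences: 5, 7, 9, 11, 13, 15
a: 7, 12, 19, 28, 39, 52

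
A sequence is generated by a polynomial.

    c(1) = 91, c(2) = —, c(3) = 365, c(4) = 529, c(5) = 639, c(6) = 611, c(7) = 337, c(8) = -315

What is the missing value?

207

Using the last 6 terms:
D1: 164, 110, -28, -274, -652
D2: -54, -138, -246, -378
D3: -84, -108, -132
D4: -24, -24
Constant fourth difference = -24.
Extend backward: -84 + 24 = -60;  -54 + 60 = 6;  164 − 6 = 158;  365 − 158 = 207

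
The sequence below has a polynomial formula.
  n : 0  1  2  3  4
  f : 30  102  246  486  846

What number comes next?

Δ: 72, 144, 240, 360
Δ²: 72, 96, 120
Δ³: 24, 24
The third differences are constant (24).
120 + 24 = 144;  360 + 144 = 504;  846 + 504 = 1350

1350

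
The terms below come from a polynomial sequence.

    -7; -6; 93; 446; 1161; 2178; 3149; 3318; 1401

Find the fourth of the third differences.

-348

First differences: 1, 99, 353, 715, 1017, 971, 169, -1917
Second differences: 98, 254, 362, 302, -46, -802, -2086
Third differences: 156, 108, -60, -348, -756, -1284
Fourth differences: -48, -168, -288, -408, -528
Fifth differences: -120, -120, -120, -120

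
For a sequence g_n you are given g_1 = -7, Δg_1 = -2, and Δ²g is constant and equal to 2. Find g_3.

-9

Build the table forward from the leading diagonal:
D2: 2  2  2
D1: -2  0  2
g: -7  -9  -9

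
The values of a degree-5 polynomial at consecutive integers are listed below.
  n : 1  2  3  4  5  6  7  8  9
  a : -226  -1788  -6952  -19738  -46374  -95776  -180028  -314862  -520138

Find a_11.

Δ: -1562, -5164, -12786, -26636, -49402, -84252, -134834, -205276
Δ²: -3602, -7622, -13850, -22766, -34850, -50582, -70442
Δ³: -4020, -6228, -8916, -12084, -15732, -19860
Δ⁴: -2208, -2688, -3168, -3648, -4128
Δ⁵: -480, -480, -480, -480
Fifth differences constant at -480.
-4128 − 480 = -4608;  -19860 − 4608 = -24468;  -70442 − 24468 = -94910;  -205276 − 94910 = -300186;  -520138 − 300186 = -820324
-4608 − 480 = -5088;  -24468 − 5088 = -29556;  -94910 − 29556 = -124466;  -300186 − 124466 = -424652;  -820324 − 424652 = -1244976

-1244976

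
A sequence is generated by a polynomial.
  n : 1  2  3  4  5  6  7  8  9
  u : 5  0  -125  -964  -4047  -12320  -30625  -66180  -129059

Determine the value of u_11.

-394245

D1: -5, -125, -839, -3083, -8273, -18305, -35555, -62879
D2: -120, -714, -2244, -5190, -10032, -17250, -27324
D3: -594, -1530, -2946, -4842, -7218, -10074
D4: -936, -1416, -1896, -2376, -2856
D5: -480, -480, -480, -480
The fifth differences are constant (-480).
-2856 − 480 = -3336;  -10074 − 3336 = -13410;  -27324 − 13410 = -40734;  -62879 − 40734 = -103613;  -129059 − 103613 = -232672
-3336 − 480 = -3816;  -13410 − 3816 = -17226;  -40734 − 17226 = -57960;  -103613 − 57960 = -161573;  -232672 − 161573 = -394245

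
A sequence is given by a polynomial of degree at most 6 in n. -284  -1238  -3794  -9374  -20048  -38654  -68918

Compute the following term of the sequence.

Δ: -954  -2556  -5580  -10674  -18606  -30264
Δ²: -1602  -3024  -5094  -7932  -11658
Δ³: -1422  -2070  -2838  -3726
Δ⁴: -648  -768  -888
Δ⁵: -120  -120
Fifth differences constant at -120.
-888 − 120 = -1008;  -3726 − 1008 = -4734;  -11658 − 4734 = -16392;  -30264 − 16392 = -46656;  -68918 − 46656 = -115574

-115574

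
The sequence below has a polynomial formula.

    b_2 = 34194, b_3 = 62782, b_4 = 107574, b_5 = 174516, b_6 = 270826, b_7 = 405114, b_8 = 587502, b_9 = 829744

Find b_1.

17016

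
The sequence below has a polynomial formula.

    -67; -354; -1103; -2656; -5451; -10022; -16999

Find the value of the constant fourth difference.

D1: -287, -749, -1553, -2795, -4571, -6977
D2: -462, -804, -1242, -1776, -2406
D3: -342, -438, -534, -630
D4: -96, -96, -96

-96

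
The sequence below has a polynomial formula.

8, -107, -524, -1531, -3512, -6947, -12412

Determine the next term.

-20579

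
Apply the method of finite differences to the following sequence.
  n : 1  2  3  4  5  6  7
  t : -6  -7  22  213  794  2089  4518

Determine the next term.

D1: -1, 29, 191, 581, 1295, 2429
D2: 30, 162, 390, 714, 1134
D3: 132, 228, 324, 420
D4: 96, 96, 96
The fourth differences are constant (96).
420 + 96 = 516;  1134 + 516 = 1650;  2429 + 1650 = 4079;  4518 + 4079 = 8597

8597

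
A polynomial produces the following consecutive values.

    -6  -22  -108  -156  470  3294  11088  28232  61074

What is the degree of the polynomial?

-16, -86, -48, 626, 2824, 7794, 17144, 32842
-70, 38, 674, 2198, 4970, 9350, 15698
108, 636, 1524, 2772, 4380, 6348
528, 888, 1248, 1608, 1968
360, 360, 360, 360
The fifth differences are constant, so the polynomial has degree 5.

5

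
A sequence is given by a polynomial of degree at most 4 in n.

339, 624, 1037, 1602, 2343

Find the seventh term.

4449

285 , 413 , 565 , 741
128 , 152 , 176
24 , 24
Constant third difference = 24, so extend:
176 + 24 = 200;  741 + 200 = 941;  2343 + 941 = 3284
200 + 24 = 224;  941 + 224 = 1165;  3284 + 1165 = 4449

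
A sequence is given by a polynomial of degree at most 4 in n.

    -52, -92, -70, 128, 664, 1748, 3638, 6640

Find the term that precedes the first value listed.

-40  22  198  536  1084  1890  3002
62  176  338  548  806  1112
114  162  210  258  306
48  48  48  48
The fourth differences are constant at 48.
Work back: 114 − 48 = 66;  62 − 66 = -4;  -40 + 4 = -36;  -52 + 36 = -16

-16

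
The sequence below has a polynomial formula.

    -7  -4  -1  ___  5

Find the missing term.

Using the first 3 terms:
Δ: 3, 3
Constant first difference = 3.
Extend forward: -1 + 3 = 2

2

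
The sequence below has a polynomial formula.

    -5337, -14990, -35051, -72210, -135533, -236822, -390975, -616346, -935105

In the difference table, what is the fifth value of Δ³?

D1: -9653, -20061, -37159, -63323, -101289, -154153, -225371, -318759
D2: -10408, -17098, -26164, -37966, -52864, -71218, -93388
D3: -6690, -9066, -11802, -14898, -18354, -22170
D4: -2376, -2736, -3096, -3456, -3816
D5: -360, -360, -360, -360

-18354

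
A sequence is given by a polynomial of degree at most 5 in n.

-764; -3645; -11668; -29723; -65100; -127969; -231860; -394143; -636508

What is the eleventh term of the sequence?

-1472724

D1: -2881 , -8023 , -18055 , -35377 , -62869 , -103891 , -162283 , -242365
D2: -5142 , -10032 , -17322 , -27492 , -41022 , -58392 , -80082
D3: -4890 , -7290 , -10170 , -13530 , -17370 , -21690
D4: -2400 , -2880 , -3360 , -3840 , -4320
D5: -480 , -480 , -480 , -480
Fifth differences constant at -480.
-4320 − 480 = -4800;  -21690 − 4800 = -26490;  -80082 − 26490 = -106572;  -242365 − 106572 = -348937;  -636508 − 348937 = -985445
-4800 − 480 = -5280;  -26490 − 5280 = -31770;  -106572 − 31770 = -138342;  -348937 − 138342 = -487279;  -985445 − 487279 = -1472724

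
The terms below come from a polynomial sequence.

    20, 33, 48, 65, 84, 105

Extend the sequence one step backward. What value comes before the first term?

13, 15, 17, 19, 21
2, 2, 2, 2
The second differences are constant at 2.
Work back: 13 − 2 = 11;  20 − 11 = 9

9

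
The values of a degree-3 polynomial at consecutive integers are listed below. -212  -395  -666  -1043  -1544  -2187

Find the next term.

-183  -271  -377  -501  -643
-88  -106  -124  -142
-18  -18  -18
Constant third difference = -18, so extend:
-142 − 18 = -160;  -643 − 160 = -803;  -2187 − 803 = -2990

-2990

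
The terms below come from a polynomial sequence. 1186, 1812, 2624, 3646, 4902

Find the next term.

First differences: 626, 812, 1022, 1256
Second differences: 186, 210, 234
Third differences: 24, 24
The third differences are constant (24).
234 + 24 = 258;  1256 + 258 = 1514;  4902 + 1514 = 6416

6416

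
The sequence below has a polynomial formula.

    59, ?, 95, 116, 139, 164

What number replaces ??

76

Using the last 4 terms:
First differences: 21  23  25
Second differences: 2  2
Constant second difference = 2.
Extend backward: 21 − 2 = 19;  95 − 19 = 76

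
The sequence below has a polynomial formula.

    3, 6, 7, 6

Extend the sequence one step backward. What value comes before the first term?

Δ: 3  1  -1
Δ²: -2  -2
The second differences are constant at -2.
Work back: 3 + 2 = 5;  3 − 5 = -2

-2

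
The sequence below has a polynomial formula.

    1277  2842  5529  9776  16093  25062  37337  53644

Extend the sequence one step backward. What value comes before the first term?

468

1565  2687  4247  6317  8969  12275  16307
1122  1560  2070  2652  3306  4032
438  510  582  654  726
72  72  72  72
The fourth differences are constant at 72.
Work back: 438 − 72 = 366;  1122 − 366 = 756;  1565 − 756 = 809;  1277 − 809 = 468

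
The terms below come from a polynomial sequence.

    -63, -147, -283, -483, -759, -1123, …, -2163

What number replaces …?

Using the first 6 terms:
Δ: -84, -136, -200, -276, -364
Δ²: -52, -64, -76, -88
Δ³: -12, -12, -12
Constant third difference = -12.
Extend forward: -88 − 12 = -100;  -364 − 100 = -464;  -1123 − 464 = -1587

-1587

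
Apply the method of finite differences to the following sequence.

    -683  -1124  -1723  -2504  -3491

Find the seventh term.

D1: -441, -599, -781, -987
D2: -158, -182, -206
D3: -24, -24
The third differences are constant (-24).
-206 − 24 = -230;  -987 − 230 = -1217;  -3491 − 1217 = -4708
-230 − 24 = -254;  -1217 − 254 = -1471;  -4708 − 1471 = -6179

-6179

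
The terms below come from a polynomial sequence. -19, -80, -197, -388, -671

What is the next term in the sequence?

D1: -61 , -117 , -191 , -283
D2: -56 , -74 , -92
D3: -18 , -18
Third differences constant at -18.
-92 − 18 = -110;  -283 − 110 = -393;  -671 − 393 = -1064

-1064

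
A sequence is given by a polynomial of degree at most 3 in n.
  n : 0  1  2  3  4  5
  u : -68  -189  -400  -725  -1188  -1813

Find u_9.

D1: -121, -211, -325, -463, -625
D2: -90, -114, -138, -162
D3: -24, -24, -24
Third differences constant at -24.
-162 − 24 = -186;  -625 − 186 = -811;  -1813 − 811 = -2624
-186 − 24 = -210;  -811 − 210 = -1021;  -2624 − 1021 = -3645
-210 − 24 = -234;  -1021 − 234 = -1255;  -3645 − 1255 = -4900
-234 − 24 = -258;  -1255 − 258 = -1513;  -4900 − 1513 = -6413

-6413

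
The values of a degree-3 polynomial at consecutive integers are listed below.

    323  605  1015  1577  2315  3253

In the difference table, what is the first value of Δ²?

128

D1: 282, 410, 562, 738, 938
D2: 128, 152, 176, 200
D3: 24, 24, 24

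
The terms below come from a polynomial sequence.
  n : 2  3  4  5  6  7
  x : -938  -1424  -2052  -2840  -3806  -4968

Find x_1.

-576

First differences: -486  -628  -788  -966  -1162
Second differences: -142  -160  -178  -196
Third differences: -18  -18  -18
The third differences are constant at -18.
Work back: -142 + 18 = -124;  -486 + 124 = -362;  -938 + 362 = -576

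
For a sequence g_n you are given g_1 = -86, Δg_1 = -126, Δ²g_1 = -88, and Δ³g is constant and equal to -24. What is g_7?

Build the table forward from the leading diagonal:
Third differences: -24, -24, -24, -24, -24, -24, -24
Second differences: -88, -112, -136, -160, -184, -208, -232
First differences: -126, -214, -326, -462, -622, -806, -1014
g: -86, -212, -426, -752, -1214, -1836, -2642

-2642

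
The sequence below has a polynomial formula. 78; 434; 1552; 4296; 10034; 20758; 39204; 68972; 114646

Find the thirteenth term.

First differences: 356, 1118, 2744, 5738, 10724, 18446, 29768, 45674
Second differences: 762, 1626, 2994, 4986, 7722, 11322, 15906
Third differences: 864, 1368, 1992, 2736, 3600, 4584
Fourth differences: 504, 624, 744, 864, 984
Fifth differences: 120, 120, 120, 120
The fifth differences are constant (120).
984 + 120 = 1104;  4584 + 1104 = 5688;  15906 + 5688 = 21594;  45674 + 21594 = 67268;  114646 + 67268 = 181914
1104 + 120 = 1224;  5688 + 1224 = 6912;  21594 + 6912 = 28506;  67268 + 28506 = 95774;  181914 + 95774 = 277688
1224 + 120 = 1344;  6912 + 1344 = 8256;  28506 + 8256 = 36762;  95774 + 36762 = 132536;  277688 + 132536 = 410224
1344 + 120 = 1464;  8256 + 1464 = 9720;  36762 + 9720 = 46482;  132536 + 46482 = 179018;  410224 + 179018 = 589242

589242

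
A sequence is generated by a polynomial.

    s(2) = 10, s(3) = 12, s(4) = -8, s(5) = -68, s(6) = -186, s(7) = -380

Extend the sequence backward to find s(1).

4

Δ: 2, -20, -60, -118, -194
Δ²: -22, -40, -58, -76
Δ³: -18, -18, -18
The third differences are constant at -18.
Work back: -22 + 18 = -4;  2 + 4 = 6;  10 − 6 = 4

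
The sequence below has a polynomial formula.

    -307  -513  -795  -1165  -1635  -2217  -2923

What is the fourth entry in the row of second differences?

First differences: -206, -282, -370, -470, -582, -706
Second differences: -76, -88, -100, -112, -124
Third differences: -12, -12, -12, -12

-112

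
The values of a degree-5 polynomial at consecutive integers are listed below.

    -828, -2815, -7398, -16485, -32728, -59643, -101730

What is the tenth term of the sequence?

-381303

Δ: -1987  -4583  -9087  -16243  -26915  -42087
Δ²: -2596  -4504  -7156  -10672  -15172
Δ³: -1908  -2652  -3516  -4500
Δ⁴: -744  -864  -984
Δ⁵: -120  -120
Constant fifth difference = -120, so extend:
-984 − 120 = -1104;  -4500 − 1104 = -5604;  -15172 − 5604 = -20776;  -42087 − 20776 = -62863;  -101730 − 62863 = -164593
-1104 − 120 = -1224;  -5604 − 1224 = -6828;  -20776 − 6828 = -27604;  -62863 − 27604 = -90467;  -164593 − 90467 = -255060
-1224 − 120 = -1344;  -6828 − 1344 = -8172;  -27604 − 8172 = -35776;  -90467 − 35776 = -126243;  -255060 − 126243 = -381303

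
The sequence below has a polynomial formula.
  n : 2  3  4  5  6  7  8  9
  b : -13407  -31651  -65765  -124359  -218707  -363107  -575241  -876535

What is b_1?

-4727

-18244  -34114  -58594  -94348  -144400  -212134  -301294
-15870  -24480  -35754  -50052  -67734  -89160
-8610  -11274  -14298  -17682  -21426
-2664  -3024  -3384  -3744
-360  -360  -360
The fifth differences are constant at -360.
Work back: -2664 + 360 = -2304;  -8610 + 2304 = -6306;  -15870 + 6306 = -9564;  -18244 + 9564 = -8680;  -13407 + 8680 = -4727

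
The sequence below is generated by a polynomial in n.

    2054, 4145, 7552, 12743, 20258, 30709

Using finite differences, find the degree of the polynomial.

2091, 3407, 5191, 7515, 10451
1316, 1784, 2324, 2936
468, 540, 612
72, 72
The fourth differences are constant, so the polynomial has degree 4.

4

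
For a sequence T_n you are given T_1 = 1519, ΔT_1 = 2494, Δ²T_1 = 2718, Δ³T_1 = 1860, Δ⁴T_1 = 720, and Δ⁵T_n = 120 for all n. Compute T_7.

105973

Build the table forward from the leading diagonal:
D5: 120, 120, 120, 120, 120, 120, 120
D4: 720, 840, 960, 1080, 1200, 1320, 1440
D3: 1860, 2580, 3420, 4380, 5460, 6660, 7980
D2: 2718, 4578, 7158, 10578, 14958, 20418, 27078
D1: 2494, 5212, 9790, 16948, 27526, 42484, 62902
T: 1519, 4013, 9225, 19015, 35963, 63489, 105973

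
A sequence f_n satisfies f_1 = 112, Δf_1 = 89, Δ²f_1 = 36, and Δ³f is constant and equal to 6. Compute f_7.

Build the table forward from the leading diagonal:
Third differences: 6  6  6  6  6  6  6
Second differences: 36  42  48  54  60  66  72
First differences: 89  125  167  215  269  329  395
f: 112  201  326  493  708  977  1306

1306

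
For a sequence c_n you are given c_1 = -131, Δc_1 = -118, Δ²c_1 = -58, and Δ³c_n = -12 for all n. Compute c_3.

-425

Build the table forward from the leading diagonal:
Δ³: -12  -12  -12
Δ²: -58  -70  -82
Δ: -118  -176  -246
c: -131  -249  -425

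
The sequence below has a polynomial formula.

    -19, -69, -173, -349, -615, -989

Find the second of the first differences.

D1: -50, -104, -176, -266, -374
D2: -54, -72, -90, -108
D3: -18, -18, -18

-104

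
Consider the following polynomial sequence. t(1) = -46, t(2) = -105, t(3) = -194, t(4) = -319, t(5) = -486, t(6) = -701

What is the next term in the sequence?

-970

D1: -59 , -89 , -125 , -167 , -215
D2: -30 , -36 , -42 , -48
D3: -6 , -6 , -6
Third differences constant at -6.
-48 − 6 = -54;  -215 − 54 = -269;  -701 − 269 = -970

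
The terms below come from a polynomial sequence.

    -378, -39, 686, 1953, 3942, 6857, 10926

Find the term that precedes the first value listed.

-463

339, 725, 1267, 1989, 2915, 4069
386, 542, 722, 926, 1154
156, 180, 204, 228
24, 24, 24
The fourth differences are constant at 24.
Work back: 156 − 24 = 132;  386 − 132 = 254;  339 − 254 = 85;  -378 − 85 = -463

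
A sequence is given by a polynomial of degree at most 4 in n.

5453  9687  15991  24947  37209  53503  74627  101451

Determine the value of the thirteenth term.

356561

D1: 4234, 6304, 8956, 12262, 16294, 21124, 26824
D2: 2070, 2652, 3306, 4032, 4830, 5700
D3: 582, 654, 726, 798, 870
D4: 72, 72, 72, 72
Fourth differences constant at 72.
870 + 72 = 942;  5700 + 942 = 6642;  26824 + 6642 = 33466;  101451 + 33466 = 134917
942 + 72 = 1014;  6642 + 1014 = 7656;  33466 + 7656 = 41122;  134917 + 41122 = 176039
1014 + 72 = 1086;  7656 + 1086 = 8742;  41122 + 8742 = 49864;  176039 + 49864 = 225903
1086 + 72 = 1158;  8742 + 1158 = 9900;  49864 + 9900 = 59764;  225903 + 59764 = 285667
1158 + 72 = 1230;  9900 + 1230 = 11130;  59764 + 11130 = 70894;  285667 + 70894 = 356561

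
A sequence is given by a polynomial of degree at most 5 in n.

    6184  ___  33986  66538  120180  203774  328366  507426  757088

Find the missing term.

15606

Using the last 7 terms:
Δ: 32552, 53642, 83594, 124592, 179060, 249662
Δ²: 21090, 29952, 40998, 54468, 70602
Δ³: 8862, 11046, 13470, 16134
Δ⁴: 2184, 2424, 2664
Δ⁵: 240, 240
Constant fifth difference = 240.
Extend backward: 2184 − 240 = 1944;  8862 − 1944 = 6918;  21090 − 6918 = 14172;  32552 − 14172 = 18380;  33986 − 18380 = 15606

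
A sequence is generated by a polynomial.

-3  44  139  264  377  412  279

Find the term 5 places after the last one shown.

-7736

D1: 47 , 95 , 125 , 113 , 35 , -133
D2: 48 , 30 , -12 , -78 , -168
D3: -18 , -42 , -66 , -90
D4: -24 , -24 , -24
The fourth differences are constant (-24).
-90 − 24 = -114;  -168 − 114 = -282;  -133 − 282 = -415;  279 − 415 = -136
-114 − 24 = -138;  -282 − 138 = -420;  -415 − 420 = -835;  -136 − 835 = -971
-138 − 24 = -162;  -420 − 162 = -582;  -835 − 582 = -1417;  -971 − 1417 = -2388
-162 − 24 = -186;  -582 − 186 = -768;  -1417 − 768 = -2185;  -2388 − 2185 = -4573
-186 − 24 = -210;  -768 − 210 = -978;  -2185 − 978 = -3163;  -4573 − 3163 = -7736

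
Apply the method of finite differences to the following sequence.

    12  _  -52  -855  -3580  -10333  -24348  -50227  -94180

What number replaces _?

Using the last 7 terms:
First differences: -803, -2725, -6753, -14015, -25879, -43953
Second differences: -1922, -4028, -7262, -11864, -18074
Third differences: -2106, -3234, -4602, -6210
Fourth differences: -1128, -1368, -1608
Fifth differences: -240, -240
Constant fifth difference = -240.
Extend backward: -1128 + 240 = -888;  -2106 + 888 = -1218;  -1922 + 1218 = -704;  -803 + 704 = -99;  -52 + 99 = 47

47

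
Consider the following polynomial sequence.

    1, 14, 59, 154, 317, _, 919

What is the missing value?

566

Using the first 5 terms:
D1: 13  45  95  163
D2: 32  50  68
D3: 18  18
Constant third difference = 18.
Extend forward: 68 + 18 = 86;  163 + 86 = 249;  317 + 249 = 566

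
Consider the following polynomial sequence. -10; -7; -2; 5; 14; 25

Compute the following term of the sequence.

38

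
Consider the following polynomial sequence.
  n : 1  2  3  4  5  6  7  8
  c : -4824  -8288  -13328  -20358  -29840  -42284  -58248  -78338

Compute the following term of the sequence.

-103208

Δ: -3464, -5040, -7030, -9482, -12444, -15964, -20090
Δ²: -1576, -1990, -2452, -2962, -3520, -4126
Δ³: -414, -462, -510, -558, -606
Δ⁴: -48, -48, -48, -48
Constant fourth difference = -48, so extend:
-606 − 48 = -654;  -4126 − 654 = -4780;  -20090 − 4780 = -24870;  -78338 − 24870 = -103208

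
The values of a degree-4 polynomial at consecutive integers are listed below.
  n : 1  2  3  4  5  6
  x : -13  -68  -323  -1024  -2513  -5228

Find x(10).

-40468

D1: -55 , -255 , -701 , -1489 , -2715
D2: -200 , -446 , -788 , -1226
D3: -246 , -342 , -438
D4: -96 , -96
The fourth differences are constant (-96).
-438 − 96 = -534;  -1226 − 534 = -1760;  -2715 − 1760 = -4475;  -5228 − 4475 = -9703
-534 − 96 = -630;  -1760 − 630 = -2390;  -4475 − 2390 = -6865;  -9703 − 6865 = -16568
-630 − 96 = -726;  -2390 − 726 = -3116;  -6865 − 3116 = -9981;  -16568 − 9981 = -26549
-726 − 96 = -822;  -3116 − 822 = -3938;  -9981 − 3938 = -13919;  -26549 − 13919 = -40468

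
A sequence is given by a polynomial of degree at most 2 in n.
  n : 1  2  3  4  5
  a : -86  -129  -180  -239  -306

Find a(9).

D1: -43, -51, -59, -67
D2: -8, -8, -8
Constant second difference = -8, so extend:
-67 − 8 = -75;  -306 − 75 = -381
-75 − 8 = -83;  -381 − 83 = -464
-83 − 8 = -91;  -464 − 91 = -555
-91 − 8 = -99;  -555 − 99 = -654

-654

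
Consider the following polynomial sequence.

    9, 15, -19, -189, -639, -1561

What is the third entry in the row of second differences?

-280

First differences: 6, -34, -170, -450, -922
Second differences: -40, -136, -280, -472
Third differences: -96, -144, -192
Fourth differences: -48, -48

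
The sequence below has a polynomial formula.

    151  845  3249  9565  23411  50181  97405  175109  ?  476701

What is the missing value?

Using the first 8 terms:
D1: 694, 2404, 6316, 13846, 26770, 47224, 77704
D2: 1710, 3912, 7530, 12924, 20454, 30480
D3: 2202, 3618, 5394, 7530, 10026
D4: 1416, 1776, 2136, 2496
D5: 360, 360, 360
Constant fifth difference = 360.
Extend forward: 2496 + 360 = 2856;  10026 + 2856 = 12882;  30480 + 12882 = 43362;  77704 + 43362 = 121066;  175109 + 121066 = 296175

296175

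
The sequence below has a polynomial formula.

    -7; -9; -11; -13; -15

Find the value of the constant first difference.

Δ: -2, -2, -2, -2

-2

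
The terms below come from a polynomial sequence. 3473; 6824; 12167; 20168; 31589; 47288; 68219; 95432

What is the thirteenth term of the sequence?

369197

D1: 3351, 5343, 8001, 11421, 15699, 20931, 27213
D2: 1992, 2658, 3420, 4278, 5232, 6282
D3: 666, 762, 858, 954, 1050
D4: 96, 96, 96, 96
Fourth differences constant at 96.
1050 + 96 = 1146;  6282 + 1146 = 7428;  27213 + 7428 = 34641;  95432 + 34641 = 130073
1146 + 96 = 1242;  7428 + 1242 = 8670;  34641 + 8670 = 43311;  130073 + 43311 = 173384
1242 + 96 = 1338;  8670 + 1338 = 10008;  43311 + 10008 = 53319;  173384 + 53319 = 226703
1338 + 96 = 1434;  10008 + 1434 = 11442;  53319 + 11442 = 64761;  226703 + 64761 = 291464
1434 + 96 = 1530;  11442 + 1530 = 12972;  64761 + 12972 = 77733;  291464 + 77733 = 369197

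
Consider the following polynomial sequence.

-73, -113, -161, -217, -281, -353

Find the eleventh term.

First differences: -40, -48, -56, -64, -72
Second differences: -8, -8, -8, -8
Constant second difference = -8, so extend:
-72 − 8 = -80;  -353 − 80 = -433
-80 − 8 = -88;  -433 − 88 = -521
-88 − 8 = -96;  -521 − 96 = -617
-96 − 8 = -104;  -617 − 104 = -721
-104 − 8 = -112;  -721 − 112 = -833

-833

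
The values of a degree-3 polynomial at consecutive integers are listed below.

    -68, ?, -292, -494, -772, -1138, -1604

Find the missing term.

Using the last 5 terms:
-202, -278, -366, -466
-76, -88, -100
-12, -12
Constant third difference = -12.
Extend backward: -76 + 12 = -64;  -202 + 64 = -138;  -292 + 138 = -154

-154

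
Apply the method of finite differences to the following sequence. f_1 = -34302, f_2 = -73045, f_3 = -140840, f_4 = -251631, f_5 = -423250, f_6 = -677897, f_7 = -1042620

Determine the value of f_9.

-2237606

First differences: -38743 , -67795 , -110791 , -171619 , -254647 , -364723
Second differences: -29052 , -42996 , -60828 , -83028 , -110076
Third differences: -13944 , -17832 , -22200 , -27048
Fourth differences: -3888 , -4368 , -4848
Fifth differences: -480 , -480
Fifth differences constant at -480.
-4848 − 480 = -5328;  -27048 − 5328 = -32376;  -110076 − 32376 = -142452;  -364723 − 142452 = -507175;  -1042620 − 507175 = -1549795
-5328 − 480 = -5808;  -32376 − 5808 = -38184;  -142452 − 38184 = -180636;  -507175 − 180636 = -687811;  -1549795 − 687811 = -2237606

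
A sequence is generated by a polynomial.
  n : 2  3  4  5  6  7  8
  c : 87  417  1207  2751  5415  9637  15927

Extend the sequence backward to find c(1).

-5

Δ: 330, 790, 1544, 2664, 4222, 6290
Δ²: 460, 754, 1120, 1558, 2068
Δ³: 294, 366, 438, 510
Δ⁴: 72, 72, 72
The fourth differences are constant at 72.
Work back: 294 − 72 = 222;  460 − 222 = 238;  330 − 238 = 92;  87 − 92 = -5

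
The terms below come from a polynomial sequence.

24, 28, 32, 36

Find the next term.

40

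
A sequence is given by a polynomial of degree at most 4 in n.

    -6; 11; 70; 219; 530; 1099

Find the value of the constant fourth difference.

24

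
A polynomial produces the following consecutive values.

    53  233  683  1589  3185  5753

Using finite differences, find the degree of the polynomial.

4

180, 450, 906, 1596, 2568
270, 456, 690, 972
186, 234, 282
48, 48
The fourth differences are constant, so the polynomial has degree 4.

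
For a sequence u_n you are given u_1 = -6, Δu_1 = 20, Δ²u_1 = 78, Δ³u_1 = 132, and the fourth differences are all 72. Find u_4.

Build the table forward from the leading diagonal:
Δ⁴: 72, 72, 72, 72
Δ³: 132, 204, 276, 348
Δ²: 78, 210, 414, 690
Δ: 20, 98, 308, 722
u: -6, 14, 112, 420

420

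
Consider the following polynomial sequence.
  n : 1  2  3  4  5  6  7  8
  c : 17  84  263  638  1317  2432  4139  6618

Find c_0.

D1: 67  179  375  679  1115  1707  2479
D2: 112  196  304  436  592  772
D3: 84  108  132  156  180
D4: 24  24  24  24
The fourth differences are constant at 24.
Work back: 84 − 24 = 60;  112 − 60 = 52;  67 − 52 = 15;  17 − 15 = 2

2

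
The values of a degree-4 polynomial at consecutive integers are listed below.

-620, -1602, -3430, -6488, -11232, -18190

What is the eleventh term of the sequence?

D1: -982 , -1828 , -3058 , -4744 , -6958
D2: -846 , -1230 , -1686 , -2214
D3: -384 , -456 , -528
D4: -72 , -72
Constant fourth difference = -72, so extend:
-528 − 72 = -600;  -2214 − 600 = -2814;  -6958 − 2814 = -9772;  -18190 − 9772 = -27962
-600 − 72 = -672;  -2814 − 672 = -3486;  -9772 − 3486 = -13258;  -27962 − 13258 = -41220
-672 − 72 = -744;  -3486 − 744 = -4230;  -13258 − 4230 = -17488;  -41220 − 17488 = -58708
-744 − 72 = -816;  -4230 − 816 = -5046;  -17488 − 5046 = -22534;  -58708 − 22534 = -81242
-816 − 72 = -888;  -5046 − 888 = -5934;  -22534 − 5934 = -28468;  -81242 − 28468 = -109710

-109710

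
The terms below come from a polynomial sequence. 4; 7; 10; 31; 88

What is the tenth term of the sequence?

1543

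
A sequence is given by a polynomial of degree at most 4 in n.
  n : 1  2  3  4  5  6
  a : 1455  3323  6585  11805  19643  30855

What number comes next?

46293

D1: 1868 , 3262 , 5220 , 7838 , 11212
D2: 1394 , 1958 , 2618 , 3374
D3: 564 , 660 , 756
D4: 96 , 96
The fourth differences are constant (96).
756 + 96 = 852;  3374 + 852 = 4226;  11212 + 4226 = 15438;  30855 + 15438 = 46293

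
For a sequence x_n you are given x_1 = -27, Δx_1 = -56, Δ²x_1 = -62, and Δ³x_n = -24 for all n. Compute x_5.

-719

Build the table forward from the leading diagonal:
D3: -24, -24, -24, -24, -24
D2: -62, -86, -110, -134, -158
D1: -56, -118, -204, -314, -448
x: -27, -83, -201, -405, -719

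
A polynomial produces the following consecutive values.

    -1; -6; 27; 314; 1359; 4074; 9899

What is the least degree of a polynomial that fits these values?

5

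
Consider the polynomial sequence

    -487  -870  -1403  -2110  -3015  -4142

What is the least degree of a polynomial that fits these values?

3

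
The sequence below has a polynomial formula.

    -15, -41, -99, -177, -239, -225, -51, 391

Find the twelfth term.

7839

First differences: -26, -58, -78, -62, 14, 174, 442
Second differences: -32, -20, 16, 76, 160, 268
Third differences: 12, 36, 60, 84, 108
Fourth differences: 24, 24, 24, 24
The fourth differences are constant (24).
108 + 24 = 132;  268 + 132 = 400;  442 + 400 = 842;  391 + 842 = 1233
132 + 24 = 156;  400 + 156 = 556;  842 + 556 = 1398;  1233 + 1398 = 2631
156 + 24 = 180;  556 + 180 = 736;  1398 + 736 = 2134;  2631 + 2134 = 4765
180 + 24 = 204;  736 + 204 = 940;  2134 + 940 = 3074;  4765 + 3074 = 7839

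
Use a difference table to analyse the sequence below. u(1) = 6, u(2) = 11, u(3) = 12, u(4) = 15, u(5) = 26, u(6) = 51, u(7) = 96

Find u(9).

270

Δ: 5  1  3  11  25  45
Δ²: -4  2  8  14  20
Δ³: 6  6  6  6
Constant third difference = 6, so extend:
20 + 6 = 26;  45 + 26 = 71;  96 + 71 = 167
26 + 6 = 32;  71 + 32 = 103;  167 + 103 = 270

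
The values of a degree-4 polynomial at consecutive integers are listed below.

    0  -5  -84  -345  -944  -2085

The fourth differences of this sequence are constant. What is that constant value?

-48

D1: -5, -79, -261, -599, -1141
D2: -74, -182, -338, -542
D3: -108, -156, -204
D4: -48, -48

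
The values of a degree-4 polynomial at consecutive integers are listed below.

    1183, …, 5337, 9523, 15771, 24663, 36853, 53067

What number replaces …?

2703

Using the last 6 terms:
First differences: 4186, 6248, 8892, 12190, 16214
Second differences: 2062, 2644, 3298, 4024
Third differences: 582, 654, 726
Fourth differences: 72, 72
Constant fourth difference = 72.
Extend backward: 582 − 72 = 510;  2062 − 510 = 1552;  4186 − 1552 = 2634;  5337 − 2634 = 2703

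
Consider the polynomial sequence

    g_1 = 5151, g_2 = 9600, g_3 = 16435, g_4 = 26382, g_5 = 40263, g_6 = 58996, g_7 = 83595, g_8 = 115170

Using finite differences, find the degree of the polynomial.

4

4449, 6835, 9947, 13881, 18733, 24599, 31575
2386, 3112, 3934, 4852, 5866, 6976
726, 822, 918, 1014, 1110
96, 96, 96, 96
The fourth differences are constant, so the polynomial has degree 4.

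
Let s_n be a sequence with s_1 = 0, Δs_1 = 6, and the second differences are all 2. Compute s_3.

14

Build the table forward from the leading diagonal:
Second differences: 2  2  2
First differences: 6  8  10
s: 0  6  14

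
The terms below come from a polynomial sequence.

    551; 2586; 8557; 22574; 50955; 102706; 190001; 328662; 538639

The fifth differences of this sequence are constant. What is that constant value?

Δ: 2035, 5971, 14017, 28381, 51751, 87295, 138661, 209977
Δ²: 3936, 8046, 14364, 23370, 35544, 51366, 71316
Δ³: 4110, 6318, 9006, 12174, 15822, 19950
Δ⁴: 2208, 2688, 3168, 3648, 4128
Δ⁵: 480, 480, 480, 480

480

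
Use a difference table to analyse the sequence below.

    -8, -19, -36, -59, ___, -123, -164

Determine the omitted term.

Using the first 4 terms:
D1: -11, -17, -23
D2: -6, -6
Constant second difference = -6.
Extend forward: -23 − 6 = -29;  -59 − 29 = -88

-88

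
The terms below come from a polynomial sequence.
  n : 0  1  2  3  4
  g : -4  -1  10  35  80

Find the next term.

151

D1: 3  11  25  45
D2: 8  14  20
D3: 6  6
Third differences constant at 6.
20 + 6 = 26;  45 + 26 = 71;  80 + 71 = 151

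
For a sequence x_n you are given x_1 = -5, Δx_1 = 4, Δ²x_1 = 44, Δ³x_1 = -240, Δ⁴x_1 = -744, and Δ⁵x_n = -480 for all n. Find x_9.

Build the table forward from the leading diagonal:
Δ⁵: -480  -480  -480  -480  -480  -480  -480  -480  -480
Δ⁴: -744  -1224  -1704  -2184  -2664  -3144  -3624  -4104  -4584
Δ³: -240  -984  -2208  -3912  -6096  -8760  -11904  -15528  -19632
Δ²: 44  -196  -1180  -3388  -7300  -13396  -22156  -34060  -49588
Δ: 4  48  -148  -1328  -4716  -12016  -25412  -47568  -81628
x: -5  -1  47  -101  -1429  -6145  -18161  -43573  -91141

-91141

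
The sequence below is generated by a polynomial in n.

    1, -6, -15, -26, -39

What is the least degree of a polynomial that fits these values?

2

Δ: -7, -9, -11, -13
Δ²: -2, -2, -2
The second differences are constant, so the polynomial has degree 2.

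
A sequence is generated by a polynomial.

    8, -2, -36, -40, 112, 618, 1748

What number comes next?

3844

First differences: -10 , -34 , -4 , 152 , 506 , 1130
Second differences: -24 , 30 , 156 , 354 , 624
Third differences: 54 , 126 , 198 , 270
Fourth differences: 72 , 72 , 72
Constant fourth difference = 72, so extend:
270 + 72 = 342;  624 + 342 = 966;  1130 + 966 = 2096;  1748 + 2096 = 3844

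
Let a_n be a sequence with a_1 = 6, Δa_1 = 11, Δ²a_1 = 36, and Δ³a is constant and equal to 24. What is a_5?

362

Build the table forward from the leading diagonal:
Δ³: 24  24  24  24  24
Δ²: 36  60  84  108  132
Δ: 11  47  107  191  299
a: 6  17  64  171  362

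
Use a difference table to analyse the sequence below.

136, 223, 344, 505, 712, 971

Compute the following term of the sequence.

First differences: 87, 121, 161, 207, 259
Second differences: 34, 40, 46, 52
Third differences: 6, 6, 6
The third differences are constant (6).
52 + 6 = 58;  259 + 58 = 317;  971 + 317 = 1288

1288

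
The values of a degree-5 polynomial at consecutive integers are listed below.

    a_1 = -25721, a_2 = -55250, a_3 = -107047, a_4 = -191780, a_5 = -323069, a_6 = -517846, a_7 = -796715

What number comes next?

D1: -29529, -51797, -84733, -131289, -194777, -278869
D2: -22268, -32936, -46556, -63488, -84092
D3: -10668, -13620, -16932, -20604
D4: -2952, -3312, -3672
D5: -360, -360
Constant fifth difference = -360, so extend:
-3672 − 360 = -4032;  -20604 − 4032 = -24636;  -84092 − 24636 = -108728;  -278869 − 108728 = -387597;  -796715 − 387597 = -1184312

-1184312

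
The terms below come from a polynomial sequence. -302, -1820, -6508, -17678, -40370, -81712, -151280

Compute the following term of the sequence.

-261458

Δ: -1518 , -4688 , -11170 , -22692 , -41342 , -69568
Δ²: -3170 , -6482 , -11522 , -18650 , -28226
Δ³: -3312 , -5040 , -7128 , -9576
Δ⁴: -1728 , -2088 , -2448
Δ⁵: -360 , -360
Constant fifth difference = -360, so extend:
-2448 − 360 = -2808;  -9576 − 2808 = -12384;  -28226 − 12384 = -40610;  -69568 − 40610 = -110178;  -151280 − 110178 = -261458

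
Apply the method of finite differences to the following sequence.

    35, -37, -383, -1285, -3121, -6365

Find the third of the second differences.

-934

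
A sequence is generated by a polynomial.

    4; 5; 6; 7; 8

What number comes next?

Δ: 1 , 1 , 1 , 1
First differences constant at 1.
8 + 1 = 9

9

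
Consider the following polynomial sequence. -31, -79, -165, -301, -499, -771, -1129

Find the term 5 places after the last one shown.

-4629

First differences: -48  -86  -136  -198  -272  -358
Second differences: -38  -50  -62  -74  -86
Third differences: -12  -12  -12  -12
The third differences are constant (-12).
-86 − 12 = -98;  -358 − 98 = -456;  -1129 − 456 = -1585
-98 − 12 = -110;  -456 − 110 = -566;  -1585 − 566 = -2151
-110 − 12 = -122;  -566 − 122 = -688;  -2151 − 688 = -2839
-122 − 12 = -134;  -688 − 134 = -822;  -2839 − 822 = -3661
-134 − 12 = -146;  -822 − 146 = -968;  -3661 − 968 = -4629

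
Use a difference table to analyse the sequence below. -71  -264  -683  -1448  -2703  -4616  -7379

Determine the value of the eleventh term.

Δ: -193  -419  -765  -1255  -1913  -2763
Δ²: -226  -346  -490  -658  -850
Δ³: -120  -144  -168  -192
Δ⁴: -24  -24  -24
Fourth differences constant at -24.
-192 − 24 = -216;  -850 − 216 = -1066;  -2763 − 1066 = -3829;  -7379 − 3829 = -11208
-216 − 24 = -240;  -1066 − 240 = -1306;  -3829 − 1306 = -5135;  -11208 − 5135 = -16343
-240 − 24 = -264;  -1306 − 264 = -1570;  -5135 − 1570 = -6705;  -16343 − 6705 = -23048
-264 − 24 = -288;  -1570 − 288 = -1858;  -6705 − 1858 = -8563;  -23048 − 8563 = -31611

-31611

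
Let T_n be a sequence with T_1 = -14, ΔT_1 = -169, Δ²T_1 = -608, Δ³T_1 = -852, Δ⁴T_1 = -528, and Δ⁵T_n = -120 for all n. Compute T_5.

-8274

Build the table forward from the leading diagonal:
D5: -120, -120, -120, -120, -120
D4: -528, -648, -768, -888, -1008
D3: -852, -1380, -2028, -2796, -3684
D2: -608, -1460, -2840, -4868, -7664
D1: -169, -777, -2237, -5077, -9945
T: -14, -183, -960, -3197, -8274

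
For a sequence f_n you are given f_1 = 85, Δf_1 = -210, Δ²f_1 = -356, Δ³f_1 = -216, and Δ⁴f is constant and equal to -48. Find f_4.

-1829

Build the table forward from the leading diagonal:
Δ⁴: -48  -48  -48  -48
Δ³: -216  -264  -312  -360
Δ²: -356  -572  -836  -1148
Δ: -210  -566  -1138  -1974
f: 85  -125  -691  -1829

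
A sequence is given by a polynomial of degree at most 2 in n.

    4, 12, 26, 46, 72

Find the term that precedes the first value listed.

2

First differences: 8, 14, 20, 26
Second differences: 6, 6, 6
The second differences are constant at 6.
Work back: 8 − 6 = 2;  4 − 2 = 2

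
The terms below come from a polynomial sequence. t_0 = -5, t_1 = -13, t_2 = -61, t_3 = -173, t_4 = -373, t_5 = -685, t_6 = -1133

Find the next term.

-1741

Δ: -8  -48  -112  -200  -312  -448
Δ²: -40  -64  -88  -112  -136
Δ³: -24  -24  -24  -24
Third differences constant at -24.
-136 − 24 = -160;  -448 − 160 = -608;  -1133 − 608 = -1741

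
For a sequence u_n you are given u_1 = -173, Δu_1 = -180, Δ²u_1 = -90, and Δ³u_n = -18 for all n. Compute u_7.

-2963

Build the table forward from the leading diagonal:
Δ³: -18  -18  -18  -18  -18  -18  -18
Δ²: -90  -108  -126  -144  -162  -180  -198
Δ: -180  -270  -378  -504  -648  -810  -990
u: -173  -353  -623  -1001  -1505  -2153  -2963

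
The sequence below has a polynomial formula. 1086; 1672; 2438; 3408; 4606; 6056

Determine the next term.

First differences: 586 , 766 , 970 , 1198 , 1450
Second differences: 180 , 204 , 228 , 252
Third differences: 24 , 24 , 24
Constant third difference = 24, so extend:
252 + 24 = 276;  1450 + 276 = 1726;  6056 + 1726 = 7782

7782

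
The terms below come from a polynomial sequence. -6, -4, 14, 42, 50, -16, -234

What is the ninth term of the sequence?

-1558

D1: 2  18  28  8  -66  -218
D2: 16  10  -20  -74  -152
D3: -6  -30  -54  -78
D4: -24  -24  -24
The fourth differences are constant (-24).
-78 − 24 = -102;  -152 − 102 = -254;  -218 − 254 = -472;  -234 − 472 = -706
-102 − 24 = -126;  -254 − 126 = -380;  -472 − 380 = -852;  -706 − 852 = -1558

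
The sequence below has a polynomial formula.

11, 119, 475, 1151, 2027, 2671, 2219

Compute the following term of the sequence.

-745

First differences: 108  356  676  876  644  -452
Second differences: 248  320  200  -232  -1096
Third differences: 72  -120  -432  -864
Fourth differences: -192  -312  -432
Fifth differences: -120  -120
Constant fifth difference = -120, so extend:
-432 − 120 = -552;  -864 − 552 = -1416;  -1096 − 1416 = -2512;  -452 − 2512 = -2964;  2219 − 2964 = -745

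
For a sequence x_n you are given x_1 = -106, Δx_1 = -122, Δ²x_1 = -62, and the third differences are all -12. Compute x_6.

-1456

Build the table forward from the leading diagonal:
D3: -12  -12  -12  -12  -12  -12
D2: -62  -74  -86  -98  -110  -122
D1: -122  -184  -258  -344  -442  -552
x: -106  -228  -412  -670  -1014  -1456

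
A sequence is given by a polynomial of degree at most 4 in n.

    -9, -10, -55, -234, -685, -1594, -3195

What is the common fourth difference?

Δ: -1, -45, -179, -451, -909, -1601
Δ²: -44, -134, -272, -458, -692
Δ³: -90, -138, -186, -234
Δ⁴: -48, -48, -48

-48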